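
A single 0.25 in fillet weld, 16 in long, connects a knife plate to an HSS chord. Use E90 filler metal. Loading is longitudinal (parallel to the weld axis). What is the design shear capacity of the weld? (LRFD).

φR_n ≈ 115 kips

E90XX → F_EXX = 90 ksi.
Effective throat t_e = 0.707 × 0.25 = 0.1767 in.
Total length L = 16 in; A_we = 0.1767 × 16 = 2.828 in².
F_nw = 0.6 F_EXX = 0.6 × 90 = 54 ksi.
φR_n = 0.75 × 54 × 2.828 = 114.5 kips.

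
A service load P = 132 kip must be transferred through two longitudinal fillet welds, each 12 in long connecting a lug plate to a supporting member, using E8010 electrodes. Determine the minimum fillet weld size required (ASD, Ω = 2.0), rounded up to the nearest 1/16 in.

E80XX → F_EXX = 80 ksi.
Total weld length L = 24 in.
Required throat t_e = P × Ω / (0.6 F_EXX × L) = 132 × 2.0 / (0.6 × 80 × 24) = 0.2292 in.
Required leg w = t_e / 0.707 = 0.3241 in → use 3/8 in.

w = 3/8 in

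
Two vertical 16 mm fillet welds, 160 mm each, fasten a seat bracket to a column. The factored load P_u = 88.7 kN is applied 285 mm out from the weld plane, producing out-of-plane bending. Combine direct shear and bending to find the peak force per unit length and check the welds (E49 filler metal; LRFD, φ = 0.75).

f_max ≈ 2980 N/mm; NOT adequate

E49XX → F_EXX = 490 MPa.
L_w = 2 × 160 = 320 mm; section modulus (unit throat) S = 2 × L²/6 = 8533 mm².
Direct shear f_v = P/L_w = 88.7×10³/320 = 277.2 N/mm.
Moment M = P × e = 88.7×10³ × 285 = 25280000 N·mm; bending f_b = M/S = 2962 N/mm.
f_max = √(f_v² + f_b²) = √(277.2² + 2962²) = 2975 N/mm.
φr_n = 0.75 × 0.6 × 490 × (0.707 × 16) = 2494 N/mm → NOT adequate.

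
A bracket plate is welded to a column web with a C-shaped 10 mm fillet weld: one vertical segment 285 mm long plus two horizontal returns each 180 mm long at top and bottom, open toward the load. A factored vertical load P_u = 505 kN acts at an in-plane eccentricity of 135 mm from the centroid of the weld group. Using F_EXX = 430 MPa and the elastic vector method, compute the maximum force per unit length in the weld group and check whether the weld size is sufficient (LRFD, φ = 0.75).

f_max ≈ 1770 N/mm; NOT adequate

Total weld length L_w = 645 mm. Treat welds as unit-width lines.
Centroid: x̄ = 2×180×90 / 645 = 50.23 mm from the vertical weld.
Polar moment about centroid: J = I_x + I_y = [285³/12 + 2×180×142.5²] + [285×50.23² + 2(180³/12 + 180×39.77²)] = 11500000 mm³.
Direct shear f_v = P/L_w = 505×10³ / 645 = 782.9 N/mm (vertical).
Torsion M = P·e = 505×10³ × 135 = 68175000 N·mm.
Critical point at (x, y) = (129.8, 142.5) from centroid. f_tx = M·y/J = 844.8 N/mm; f_ty = M·x/J = 769.3 N/mm.
Resultant f_max = √[f_tx² + (f_v + f_ty)²] = √[844.8² + (782.9 + 769.3)²] = 1767 N/mm.
Capacity per unit length: φr_n = 0.75 × 0.6 × 430 × (0.707 × 10) = 1368 N/mm.
1767 > 1368 → NOT adequate.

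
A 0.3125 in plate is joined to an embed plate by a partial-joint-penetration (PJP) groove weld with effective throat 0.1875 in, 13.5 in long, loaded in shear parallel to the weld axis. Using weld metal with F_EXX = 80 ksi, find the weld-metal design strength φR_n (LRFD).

Effective throat (given) t_e = 0.1875 in.
A_we = 0.1875 × 13.5 = 2.531 in².
F_nw = 0.6 F_EXX = 48 ksi.
φR_n = 0.75 × 48 × 2.531 = 91.12 kips.

φR_n ≈ 91.1 kips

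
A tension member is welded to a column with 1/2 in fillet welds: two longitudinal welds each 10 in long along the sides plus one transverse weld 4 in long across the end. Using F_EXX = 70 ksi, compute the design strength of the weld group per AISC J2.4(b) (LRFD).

t_e = 0.707 × 0.5 = 0.3535 in.
R_nwl = 0.6 × 70 × 0.3535 × 20 = 296.9 kip (longitudinal, 2 welds).
R_nwt = 0.6 × 70 × 0.3535 × 4 = 59.39 kip (transverse, base value).
(i) R_nwl + R_nwt = 356.3 kip; (ii) 0.85 R_nwl + 1.5 R_nwt = 341.5 kip.
R_n = max = 356.3 kip [governs: (i)]; φR_n = 267.2 kip.

φR_n ≈ 267 kip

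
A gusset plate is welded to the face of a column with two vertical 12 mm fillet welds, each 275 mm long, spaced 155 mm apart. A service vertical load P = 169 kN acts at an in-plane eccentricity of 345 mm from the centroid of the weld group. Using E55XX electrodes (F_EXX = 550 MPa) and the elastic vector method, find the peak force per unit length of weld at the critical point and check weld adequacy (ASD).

f_max ≈ 1530 N/mm; NOT adequate

Total weld length L_w = 550 mm. Treat welds as unit-width lines.
Polar moment about centroid: J = 2[d³/12 + d(b/2)²] = 2[275³/12 + 275×77.5²] = 6770000 mm³.
Direct shear f_v = P/L_w = 169×10³ / 550 = 307.3 N/mm (vertical).
Torsion M = P·e = 169×10³ × 345 = 58305000 N·mm.
Critical point at (x, y) = (77.5, 137.5) from centroid. f_tx = M·y/J = 1184 N/mm; f_ty = M·x/J = 667.5 N/mm.
Resultant f_max = √[f_tx² + (f_v + f_ty)²] = √[1184² + (307.3 + 667.5)²] = 1534 N/mm.
Capacity per unit length: r_n/Ω = (1/2.0) × 0.6 × 550 × (0.707 × 12) = 1400 N/mm.
1534 > 1400 → NOT adequate.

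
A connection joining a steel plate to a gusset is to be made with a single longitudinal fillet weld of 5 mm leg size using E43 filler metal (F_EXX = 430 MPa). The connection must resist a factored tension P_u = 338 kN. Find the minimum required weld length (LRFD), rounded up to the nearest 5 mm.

L = 495 mm

Throat t_e = 0.707 × 5 = 3.535 mm.
φr_n = 0.75 × 0.6 × 430 × 3.535 × 10⁻³ = 0.684 kN/mm.
L_req = P_u / φr_n = 338 / 0.684 = 494.1 mm total.
Round up → use L = 495 mm.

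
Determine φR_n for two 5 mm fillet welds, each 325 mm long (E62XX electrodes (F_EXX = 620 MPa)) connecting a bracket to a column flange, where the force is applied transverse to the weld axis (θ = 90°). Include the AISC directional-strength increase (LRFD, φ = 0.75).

t_e = 0.707 × 5 = 3.535 mm; A_we = 3.535 × 650 = 2298 mm².
Directional factor: 1.0 + 0.5 sin^1.5(90°) = 1.5.
F_nw = 0.6 × 620 × 1.5 = 558 MPa.
φR_n = 0.75 × 558 × 2298 × 10⁻³ = 961.6 kN.

φR_n ≈ 962 kN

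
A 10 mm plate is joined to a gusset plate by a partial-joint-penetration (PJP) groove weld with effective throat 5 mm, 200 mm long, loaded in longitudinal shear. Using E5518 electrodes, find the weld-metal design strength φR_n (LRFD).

E55XX → F_EXX = 550 MPa.
Effective throat (given) t_e = 5 mm.
A_we = 5 × 200 = 1000 mm².
F_nw = 0.6 F_EXX = 330 MPa.
φR_n = 0.75 × 330 × 1000 × 10⁻³ = 247.5 kN.

φR_n ≈ 248 kN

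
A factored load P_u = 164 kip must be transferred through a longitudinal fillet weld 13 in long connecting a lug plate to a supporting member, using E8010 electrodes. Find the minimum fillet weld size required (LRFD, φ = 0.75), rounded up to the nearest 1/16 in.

w = 1/2 in

E80XX → F_EXX = 80 ksi.
Total weld length L = 13 in.
Required throat t_e = P_u / (φ × 0.6 F_EXX × L) = 164 / (0.75 × 0.6 × 80 × 13) = 0.3504 in.
Required leg w = t_e / 0.707 = 0.4957 in → use 1/2 in.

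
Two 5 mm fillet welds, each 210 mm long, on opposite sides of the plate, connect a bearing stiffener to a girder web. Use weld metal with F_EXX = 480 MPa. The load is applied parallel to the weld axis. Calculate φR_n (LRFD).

φR_n ≈ 321 kN

Effective throat t_e = 0.707 × 5 = 3.535 mm.
Total length L = 420 mm; A_we = 3.535 × 420 = 1485 mm².
F_nw = 0.6 F_EXX = 0.6 × 480 = 288 MPa.
φR_n = 0.75 × 288 × 1485 × 10⁻³ = 320.7 kN.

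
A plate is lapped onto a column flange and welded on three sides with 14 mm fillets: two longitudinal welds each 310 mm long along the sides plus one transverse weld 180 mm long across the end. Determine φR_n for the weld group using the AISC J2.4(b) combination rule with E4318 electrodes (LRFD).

φR_n ≈ 1530 kN

E43XX → F_EXX = 430 MPa.
t_e = 0.707 × 14 = 9.898 mm.
R_nwl = 0.6 × 430 × 9.898 × 620 × 10⁻³ = 1583 kN (longitudinal, 2 welds).
R_nwt = 0.6 × 430 × 9.898 × 180 × 10⁻³ = 459.7 kN (transverse, base value).
(i) R_nwl + R_nwt = 2043 kN; (ii) 0.85 R_nwl + 1.5 R_nwt = 2035 kN.
R_n = max = 2043 kN [governs: (i)]; φR_n = 1532 kN.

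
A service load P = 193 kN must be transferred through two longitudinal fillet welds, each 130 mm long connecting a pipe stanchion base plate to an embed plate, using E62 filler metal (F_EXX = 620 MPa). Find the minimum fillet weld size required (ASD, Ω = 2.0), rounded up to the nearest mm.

w = 6 mm

Total weld length L = 260 mm.
Required throat t_e = P × Ω / (0.6 F_EXX × L) = 193 × 2.0 / (0.6 × 620 × 260 × 10⁻³) = 3.991 mm.
Required leg w = t_e / 0.707 = 5.645 mm → use 6 mm.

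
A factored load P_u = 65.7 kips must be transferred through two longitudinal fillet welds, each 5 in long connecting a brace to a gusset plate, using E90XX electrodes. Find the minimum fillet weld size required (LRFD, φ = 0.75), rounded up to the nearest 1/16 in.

w = 1/4 in

E90XX → F_EXX = 90 ksi.
Total weld length L = 10 in.
Required throat t_e = P_u / (φ × 0.6 F_EXX × L) = 65.7 / (0.75 × 0.6 × 90 × 10) = 0.1622 in.
Required leg w = t_e / 0.707 = 0.2295 in → use 1/4 in.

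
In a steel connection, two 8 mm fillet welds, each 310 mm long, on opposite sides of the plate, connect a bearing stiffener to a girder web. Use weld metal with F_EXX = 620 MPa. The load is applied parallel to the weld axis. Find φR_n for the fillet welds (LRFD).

Effective throat t_e = 0.707 × 8 = 5.656 mm.
Total length L = 620 mm; A_we = 5.656 × 620 = 3507 mm².
F_nw = 0.6 F_EXX = 0.6 × 620 = 372 MPa.
φR_n = 0.75 × 372 × 3507 × 10⁻³ = 978.4 kN.

φR_n ≈ 978 kN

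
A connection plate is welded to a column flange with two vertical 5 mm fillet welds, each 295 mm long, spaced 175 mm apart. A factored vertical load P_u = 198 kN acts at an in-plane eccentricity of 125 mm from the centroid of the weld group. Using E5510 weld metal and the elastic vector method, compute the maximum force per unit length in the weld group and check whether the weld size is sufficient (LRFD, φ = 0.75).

f_max ≈ 715 N/mm; adequate

E55XX → F_EXX = 550 MPa.
Total weld length L_w = 590 mm. Treat welds as unit-width lines.
Polar moment about centroid: J = 2[d³/12 + d(b/2)²] = 2[295³/12 + 295×87.5²] = 8796000 mm³.
Direct shear f_v = P/L_w = 198×10³ / 590 = 335.6 N/mm (vertical).
Torsion M = P·e = 198×10³ × 125 = 24750000 N·mm.
Critical point at (x, y) = (87.5, 147.5) from centroid. f_tx = M·y/J = 415 N/mm; f_ty = M·x/J = 246.2 N/mm.
Resultant f_max = √[f_tx² + (f_v + f_ty)²] = √[415² + (335.6 + 246.2)²] = 714.7 N/mm.
Capacity per unit length: φr_n = 0.75 × 0.6 × 550 × (0.707 × 5) = 874.9 N/mm.
714.7 ≤ 874.9 → adequate.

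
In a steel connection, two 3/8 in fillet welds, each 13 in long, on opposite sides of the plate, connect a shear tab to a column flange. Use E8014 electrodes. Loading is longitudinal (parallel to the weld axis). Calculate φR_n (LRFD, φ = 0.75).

φR_n ≈ 248 kip

E80XX → F_EXX = 80 ksi.
Effective throat t_e = 0.707 × 0.375 = 0.2651 in.
Total length L = 26 in; A_we = 0.2651 × 26 = 6.893 in².
F_nw = 0.6 F_EXX = 0.6 × 80 = 48 ksi.
φR_n = 0.75 × 48 × 6.893 = 248.2 kip.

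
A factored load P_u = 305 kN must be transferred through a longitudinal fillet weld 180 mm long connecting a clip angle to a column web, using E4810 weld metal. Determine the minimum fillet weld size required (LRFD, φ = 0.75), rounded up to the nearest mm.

E48XX → F_EXX = 480 MPa.
Total weld length L = 180 mm.
Required throat t_e = P_u / (φ × 0.6 F_EXX × L) = 305 / (0.75 × 0.6 × 480 × 180 × 10⁻³) = 7.845 mm.
Required leg w = t_e / 0.707 = 11.1 mm → use 12 mm.

w = 12 mm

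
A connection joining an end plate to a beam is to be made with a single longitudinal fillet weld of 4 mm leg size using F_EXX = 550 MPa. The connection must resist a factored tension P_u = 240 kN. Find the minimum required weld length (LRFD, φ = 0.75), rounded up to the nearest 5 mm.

L = 345 mm

Throat t_e = 0.707 × 4 = 2.828 mm.
φr_n = 0.75 × 0.6 × 550 × 2.828 × 10⁻³ = 0.6999 kN/mm.
L_req = P_u / φr_n = 240 / 0.6999 = 342.9 mm total.
Round up → use L = 345 mm.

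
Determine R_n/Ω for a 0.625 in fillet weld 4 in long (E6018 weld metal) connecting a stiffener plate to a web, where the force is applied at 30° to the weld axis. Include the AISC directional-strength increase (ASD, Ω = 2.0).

E60XX → F_EXX = 60 ksi.
t_e = 0.707 × 0.625 = 0.4419 in; A_we = 0.4419 × 4 = 1.767 in².
Directional factor: 1.0 + 0.5 sin^1.5(30°) = 1.177.
F_nw = 0.6 × 60 × 1.177 = 42.36 ksi.
R_n/Ω = (42.36 × 1.767) / 2.0 = 37.44 kips.

R_n/Ω ≈ 37.4 kips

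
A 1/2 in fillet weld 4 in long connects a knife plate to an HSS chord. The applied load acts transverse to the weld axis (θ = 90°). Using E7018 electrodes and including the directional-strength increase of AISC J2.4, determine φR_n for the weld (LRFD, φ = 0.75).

E70XX → F_EXX = 70 ksi.
t_e = 0.707 × 0.5 = 0.3535 in; A_we = 0.3535 × 4 = 1.414 in².
Directional factor: 1.0 + 0.5 sin^1.5(90°) = 1.5.
F_nw = 0.6 × 70 × 1.5 = 63 ksi.
φR_n = 0.75 × 63 × 1.414 = 66.81 kip.

φR_n ≈ 66.8 kip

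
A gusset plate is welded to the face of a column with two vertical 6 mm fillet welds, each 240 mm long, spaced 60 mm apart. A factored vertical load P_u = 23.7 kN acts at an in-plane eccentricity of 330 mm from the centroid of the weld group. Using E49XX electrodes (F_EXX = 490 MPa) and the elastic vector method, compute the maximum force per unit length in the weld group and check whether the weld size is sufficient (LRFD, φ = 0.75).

f_max ≈ 369 N/mm; adequate

Total weld length L_w = 480 mm. Treat welds as unit-width lines.
Polar moment about centroid: J = 2[d³/12 + d(b/2)²] = 2[240³/12 + 240×30²] = 2736000 mm³.
Direct shear f_v = P/L_w = 23.7×10³ / 480 = 49.38 N/mm (vertical).
Torsion M = P·e = 23.7×10³ × 330 = 7821000 N·mm.
Critical point at (x, y) = (30, 120) from centroid. f_tx = M·y/J = 343 N/mm; f_ty = M·x/J = 85.76 N/mm.
Resultant f_max = √[f_tx² + (f_v + f_ty)²] = √[343² + (49.38 + 85.76)²] = 368.7 N/mm.
Capacity per unit length: φr_n = 0.75 × 0.6 × 490 × (0.707 × 6) = 935.4 N/mm.
368.7 ≤ 935.4 → adequate.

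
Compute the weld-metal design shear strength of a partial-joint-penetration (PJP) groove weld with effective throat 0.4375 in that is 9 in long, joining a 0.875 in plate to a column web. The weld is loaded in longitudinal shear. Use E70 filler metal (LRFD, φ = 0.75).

E70XX → F_EXX = 70 ksi.
Effective throat (given) t_e = 0.4375 in.
A_we = 0.4375 × 9 = 3.938 in².
F_nw = 0.6 F_EXX = 42 ksi.
φR_n = 0.75 × 42 × 3.938 = 124 kip.

φR_n ≈ 124 kip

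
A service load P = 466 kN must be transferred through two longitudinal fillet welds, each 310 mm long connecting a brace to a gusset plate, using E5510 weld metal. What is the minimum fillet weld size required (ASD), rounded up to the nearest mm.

w = 7 mm

E55XX → F_EXX = 550 MPa.
Total weld length L = 620 mm.
Required throat t_e = P × Ω / (0.6 F_EXX × L) = 466 × 2.0 / (0.6 × 550 × 620 × 10⁻³) = 4.555 mm.
Required leg w = t_e / 0.707 = 6.443 mm → use 7 mm.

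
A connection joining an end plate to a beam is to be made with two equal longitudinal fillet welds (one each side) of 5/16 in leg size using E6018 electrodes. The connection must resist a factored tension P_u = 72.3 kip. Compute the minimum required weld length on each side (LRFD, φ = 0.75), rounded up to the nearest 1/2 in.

E60XX → F_EXX = 60 ksi.
Throat t_e = 0.707 × 0.3125 = 0.2209 in.
φr_n = 0.75 × 0.6 × 60 × 0.2209 = 5.965 kip/in.
L_req = P_u / φr_n = 72.3 / 5.965 = 12.12 in total.
Per side: 12.12 / 2 = 6.06 in.
Round up → use L = 6.5 in on each side.

L = 6.5 in on each side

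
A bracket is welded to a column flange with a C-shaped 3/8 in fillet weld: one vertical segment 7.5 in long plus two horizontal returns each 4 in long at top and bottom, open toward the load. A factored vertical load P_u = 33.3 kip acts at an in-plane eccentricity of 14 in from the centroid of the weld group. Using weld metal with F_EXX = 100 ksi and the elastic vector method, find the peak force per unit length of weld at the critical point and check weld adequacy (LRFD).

Total weld length L_w = 15.5 in. Treat welds as unit-width lines.
Centroid: x̄ = 2×4×2 / 15.5 = 1.032 in from the vertical weld.
Polar moment about centroid: J = I_x + I_y = [7.5³/12 + 2×4×3.75²] + [7.5×1.032² + 2(4³/12 + 4×0.9677²)] = 173.8 in³.
Direct shear f_v = P/L_w = 33.3 / 15.5 = 2.148 kip/in (vertical).
Torsion M = P·e = 33.3 × 14 = 466.2 kip·in.
Critical point at (x, y) = (2.968, 3.75) from centroid. f_tx = M·y/J = 10.06 kip/in; f_ty = M·x/J = 7.96 kip/in.
Resultant f_max = √[f_tx² + (f_v + f_ty)²] = √[10.06² + (2.148 + 7.96)²] = 14.26 kip/in.
Capacity per unit length: φr_n = 0.75 × 0.6 × 100 × (0.707 × 0.375) = 11.93 kip/in.
14.26 > 11.93 → NOT adequate.

f_max ≈ 14.3 kip/in; NOT adequate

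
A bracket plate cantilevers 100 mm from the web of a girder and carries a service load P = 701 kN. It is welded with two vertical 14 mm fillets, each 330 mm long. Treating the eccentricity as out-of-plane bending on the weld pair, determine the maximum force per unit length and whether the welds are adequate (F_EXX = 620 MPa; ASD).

f_max ≈ 2200 N/mm; NOT adequate

L_w = 2 × 330 = 660 mm; section modulus (unit throat) S = 2 × L²/6 = 36300 mm².
Direct shear f_v = P/L_w = 701×10³/660 = 1062 N/mm.
Moment M = P × e = 701×10³ × 100 = 70100000 N·mm; bending f_b = M/S = 1931 N/mm.
f_max = √(f_v² + f_b²) = √(1062² + 1931²) = 2204 N/mm.
r_n/Ω = (1/2.0) × 0.6 × 620 × (0.707 × 14) = 1841 N/mm → NOT adequate.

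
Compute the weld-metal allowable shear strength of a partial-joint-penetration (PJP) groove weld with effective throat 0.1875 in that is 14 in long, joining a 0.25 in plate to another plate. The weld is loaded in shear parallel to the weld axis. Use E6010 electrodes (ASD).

R_n/Ω ≈ 47.2 kips

E60XX → F_EXX = 60 ksi.
Effective throat (given) t_e = 0.1875 in.
A_we = 0.1875 × 14 = 2.625 in².
F_nw = 0.6 F_EXX = 36 ksi.
R_n/Ω = (36 × 2.625) / 2.0 = 47.25 kips.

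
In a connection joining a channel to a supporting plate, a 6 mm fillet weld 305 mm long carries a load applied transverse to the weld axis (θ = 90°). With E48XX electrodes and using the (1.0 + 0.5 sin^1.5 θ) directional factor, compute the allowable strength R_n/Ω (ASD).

R_n/Ω ≈ 279 kN

E48XX → F_EXX = 480 MPa.
t_e = 0.707 × 6 = 4.242 mm; A_we = 4.242 × 305 = 1294 mm².
Directional factor: 1.0 + 0.5 sin^1.5(90°) = 1.5.
F_nw = 0.6 × 480 × 1.5 = 432 MPa.
R_n/Ω = (432 × 1294) / 2.0 × 10⁻³ = 279.5 kN.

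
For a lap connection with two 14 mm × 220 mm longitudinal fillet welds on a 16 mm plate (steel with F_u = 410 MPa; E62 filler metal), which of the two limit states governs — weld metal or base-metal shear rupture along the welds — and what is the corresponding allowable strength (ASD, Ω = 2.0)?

R_n/Ω ≈ 810 kN (weld metal governs)

E62XX → F_EXX = 620 MPa.
t_e = 0.707 × 14 = 9.898 mm; L = 440 mm.
Weld metal: R_n/Ω = (1/2.0) × 0.6 × 620 × 9.898 × 440 × 10⁻³ = 810.1 kN.
Base metal (shear rupture): R_n/Ω = (1/2.0) × 0.6 × 410 × 16 × 440 × 10⁻³ = 865.9 kN.
Governing: weld metal.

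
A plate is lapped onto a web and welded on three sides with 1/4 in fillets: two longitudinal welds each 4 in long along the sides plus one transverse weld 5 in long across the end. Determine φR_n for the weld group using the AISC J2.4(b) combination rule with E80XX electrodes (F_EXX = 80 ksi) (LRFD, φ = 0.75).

t_e = 0.707 × 0.25 = 0.1767 in.
R_nwl = 0.6 × 80 × 0.1767 × 8 = 67.87 kips (longitudinal, 2 welds).
R_nwt = 0.6 × 80 × 0.1767 × 5 = 42.42 kips (transverse, base value).
(i) R_nwl + R_nwt = 110.3 kips; (ii) 0.85 R_nwl + 1.5 R_nwt = 121.3 kips.
R_n = max = 121.3 kips [governs: (ii)]; φR_n = 90.99 kips.

φR_n ≈ 91 kips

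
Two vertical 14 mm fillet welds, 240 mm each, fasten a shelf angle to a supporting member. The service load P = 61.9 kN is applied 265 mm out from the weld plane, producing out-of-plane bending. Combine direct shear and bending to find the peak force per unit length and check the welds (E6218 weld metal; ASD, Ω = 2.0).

f_max ≈ 864 N/mm; adequate

E62XX → F_EXX = 620 MPa.
L_w = 2 × 240 = 480 mm; section modulus (unit throat) S = 2 × L²/6 = 19200 mm².
Direct shear f_v = P/L_w = 61.9×10³/480 = 129 N/mm.
Moment M = P × e = 61.9×10³ × 265 = 16404000 N·mm; bending f_b = M/S = 854.3 N/mm.
f_max = √(f_v² + f_b²) = √(129² + 854.3²) = 864 N/mm.
r_n/Ω = (1/2.0) × 0.6 × 620 × (0.707 × 14) = 1841 N/mm → adequate.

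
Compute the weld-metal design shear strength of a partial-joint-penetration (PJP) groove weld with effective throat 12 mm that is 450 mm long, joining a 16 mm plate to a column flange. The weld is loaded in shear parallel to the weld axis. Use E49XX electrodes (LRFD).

φR_n ≈ 1190 kN

E49XX → F_EXX = 490 MPa.
Effective throat (given) t_e = 12 mm.
A_we = 12 × 450 = 5400 mm².
F_nw = 0.6 F_EXX = 294 MPa.
φR_n = 0.75 × 294 × 5400 × 10⁻³ = 1191 kN.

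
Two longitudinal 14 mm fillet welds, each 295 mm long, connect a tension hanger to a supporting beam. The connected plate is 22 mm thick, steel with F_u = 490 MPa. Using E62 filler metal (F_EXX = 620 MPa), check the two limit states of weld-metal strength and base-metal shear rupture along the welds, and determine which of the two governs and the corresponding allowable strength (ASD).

t_e = 0.707 × 14 = 9.898 mm; L = 590 mm.
Weld metal: R_n/Ω = (1/2.0) × 0.6 × 620 × 9.898 × 590 × 10⁻³ = 1086 kN.
Base metal (shear rupture): R_n/Ω = (1/2.0) × 0.6 × 490 × 22 × 590 × 10⁻³ = 1908 kN.
Governing: weld metal.

R_n/Ω ≈ 1090 kN (weld metal governs)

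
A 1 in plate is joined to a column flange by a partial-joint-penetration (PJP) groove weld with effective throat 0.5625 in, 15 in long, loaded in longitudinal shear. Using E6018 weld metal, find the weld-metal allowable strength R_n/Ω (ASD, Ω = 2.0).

E60XX → F_EXX = 60 ksi.
Effective throat (given) t_e = 0.5625 in.
A_we = 0.5625 × 15 = 8.438 in².
F_nw = 0.6 F_EXX = 36 ksi.
R_n/Ω = (36 × 8.438) / 2.0 = 151.9 kip.

R_n/Ω ≈ 152 kip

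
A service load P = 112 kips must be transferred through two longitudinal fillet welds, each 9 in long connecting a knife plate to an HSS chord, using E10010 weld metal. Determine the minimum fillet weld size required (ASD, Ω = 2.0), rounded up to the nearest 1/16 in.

E100XX → F_EXX = 100 ksi.
Total weld length L = 18 in.
Required throat t_e = P × Ω / (0.6 F_EXX × L) = 112 × 2.0 / (0.6 × 100 × 18) = 0.2074 in.
Required leg w = t_e / 0.707 = 0.2934 in → use 5/16 in.

w = 5/16 in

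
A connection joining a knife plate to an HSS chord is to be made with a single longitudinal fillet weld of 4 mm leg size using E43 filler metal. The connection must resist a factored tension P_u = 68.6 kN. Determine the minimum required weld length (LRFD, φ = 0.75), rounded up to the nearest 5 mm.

L = 130 mm

E43XX → F_EXX = 430 MPa.
Throat t_e = 0.707 × 4 = 2.828 mm.
φr_n = 0.75 × 0.6 × 430 × 2.828 × 10⁻³ = 0.5472 kN/mm.
L_req = P_u / φr_n = 68.6 / 0.5472 = 125.4 mm total.
Round up → use L = 130 mm.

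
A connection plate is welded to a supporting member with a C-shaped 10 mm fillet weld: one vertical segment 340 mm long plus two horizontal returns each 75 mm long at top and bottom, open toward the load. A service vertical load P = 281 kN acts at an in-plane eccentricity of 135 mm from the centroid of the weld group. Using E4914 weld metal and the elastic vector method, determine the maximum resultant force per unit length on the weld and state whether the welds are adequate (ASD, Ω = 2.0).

f_max ≈ 1210 N/mm; NOT adequate

E49XX → F_EXX = 490 MPa.
Total weld length L_w = 490 mm. Treat welds as unit-width lines.
Centroid: x̄ = 2×75×37.5 / 490 = 11.48 mm from the vertical weld.
Polar moment about centroid: J = I_x + I_y = [340³/12 + 2×75×170²] + [340×11.48² + 2(75³/12 + 75×26.02²)] = 7827000 mm³.
Direct shear f_v = P/L_w = 281×10³ / 490 = 573.5 N/mm (vertical).
Torsion M = P·e = 281×10³ × 135 = 37935000 N·mm.
Critical point at (x, y) = (63.52, 170) from centroid. f_tx = M·y/J = 823.9 N/mm; f_ty = M·x/J = 307.9 N/mm.
Resultant f_max = √[f_tx² + (f_v + f_ty)²] = √[823.9² + (573.5 + 307.9)²] = 1206 N/mm.
Capacity per unit length: r_n/Ω = (1/2.0) × 0.6 × 490 × (0.707 × 10) = 1039 N/mm.
1206 > 1039 → NOT adequate.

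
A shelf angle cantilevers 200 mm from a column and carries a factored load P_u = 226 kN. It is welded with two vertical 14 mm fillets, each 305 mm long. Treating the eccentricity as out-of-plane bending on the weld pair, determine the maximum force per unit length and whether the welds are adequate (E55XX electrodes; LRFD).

E55XX → F_EXX = 550 MPa.
L_w = 2 × 305 = 610 mm; section modulus (unit throat) S = 2 × L²/6 = 31010 mm².
Direct shear f_v = P/L_w = 226×10³/610 = 370.5 N/mm.
Moment M = P × e = 226×10³ × 200 = 45200000 N·mm; bending f_b = M/S = 1458 N/mm.
f_max = √(f_v² + f_b²) = √(370.5² + 1458²) = 1504 N/mm.
φr_n = 0.75 × 0.6 × 550 × (0.707 × 14) = 2450 N/mm → adequate.

f_max ≈ 1500 N/mm; adequate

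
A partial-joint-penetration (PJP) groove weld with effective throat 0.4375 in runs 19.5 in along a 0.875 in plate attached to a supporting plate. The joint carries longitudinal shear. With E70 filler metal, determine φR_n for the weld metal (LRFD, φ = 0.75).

E70XX → F_EXX = 70 ksi.
Effective throat (given) t_e = 0.4375 in.
A_we = 0.4375 × 19.5 = 8.531 in².
F_nw = 0.6 F_EXX = 42 ksi.
φR_n = 0.75 × 42 × 8.531 = 268.7 kip.

φR_n ≈ 269 kip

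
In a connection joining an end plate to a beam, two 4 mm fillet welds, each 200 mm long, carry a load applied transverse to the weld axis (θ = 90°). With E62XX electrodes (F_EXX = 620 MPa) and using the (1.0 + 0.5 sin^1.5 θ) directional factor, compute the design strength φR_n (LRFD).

φR_n ≈ 473 kN

t_e = 0.707 × 4 = 2.828 mm; A_we = 2.828 × 400 = 1131 mm².
Directional factor: 1.0 + 0.5 sin^1.5(90°) = 1.5.
F_nw = 0.6 × 620 × 1.5 = 558 MPa.
φR_n = 0.75 × 558 × 1131 × 10⁻³ = 473.4 kN.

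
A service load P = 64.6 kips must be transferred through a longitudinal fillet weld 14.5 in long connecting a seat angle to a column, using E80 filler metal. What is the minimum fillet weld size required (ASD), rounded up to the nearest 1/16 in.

E80XX → F_EXX = 80 ksi.
Total weld length L = 14.5 in.
Required throat t_e = P × Ω / (0.6 F_EXX × L) = 64.6 × 2.0 / (0.6 × 80 × 14.5) = 0.1856 in.
Required leg w = t_e / 0.707 = 0.2626 in → use 5/16 in.

w = 5/16 in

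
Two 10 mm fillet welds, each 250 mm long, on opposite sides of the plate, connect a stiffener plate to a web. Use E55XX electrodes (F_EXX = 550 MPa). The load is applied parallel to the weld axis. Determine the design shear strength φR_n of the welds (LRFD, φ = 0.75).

φR_n ≈ 875 kN

Effective throat t_e = 0.707 × 10 = 7.07 mm.
Total length L = 500 mm; A_we = 7.07 × 500 = 3535 mm².
F_nw = 0.6 F_EXX = 0.6 × 550 = 330 MPa.
φR_n = 0.75 × 330 × 3535 × 10⁻³ = 874.9 kN.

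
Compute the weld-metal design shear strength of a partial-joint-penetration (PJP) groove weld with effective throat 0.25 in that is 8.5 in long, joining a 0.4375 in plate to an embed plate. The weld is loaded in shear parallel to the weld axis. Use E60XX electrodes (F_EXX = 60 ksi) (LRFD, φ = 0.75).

φR_n ≈ 57.4 kip

Effective throat (given) t_e = 0.25 in.
A_we = 0.25 × 8.5 = 2.125 in².
F_nw = 0.6 F_EXX = 36 ksi.
φR_n = 0.75 × 36 × 2.125 = 57.38 kip.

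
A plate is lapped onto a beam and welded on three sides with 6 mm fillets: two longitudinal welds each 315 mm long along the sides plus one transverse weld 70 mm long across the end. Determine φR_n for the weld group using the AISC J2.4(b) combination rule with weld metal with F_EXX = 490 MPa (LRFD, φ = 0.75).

t_e = 0.707 × 6 = 4.242 mm.
R_nwl = 0.6 × 490 × 4.242 × 630 × 10⁻³ = 785.7 kN (longitudinal, 2 welds).
R_nwt = 0.6 × 490 × 4.242 × 70 × 10⁻³ = 87.3 kN (transverse, base value).
(i) R_nwl + R_nwt = 873 kN; (ii) 0.85 R_nwl + 1.5 R_nwt = 798.8 kN.
R_n = max = 873 kN [governs: (i)]; φR_n = 654.8 kN.

φR_n ≈ 655 kN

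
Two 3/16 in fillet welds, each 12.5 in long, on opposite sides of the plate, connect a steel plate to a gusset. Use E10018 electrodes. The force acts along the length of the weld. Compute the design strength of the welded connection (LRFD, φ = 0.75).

E100XX → F_EXX = 100 ksi.
Effective throat t_e = 0.707 × 0.1875 = 0.1326 in.
Total length L = 25 in; A_we = 0.1326 × 25 = 3.314 in².
F_nw = 0.6 F_EXX = 0.6 × 100 = 60 ksi.
φR_n = 0.75 × 60 × 3.314 = 149.1 kip.

φR_n ≈ 149 kip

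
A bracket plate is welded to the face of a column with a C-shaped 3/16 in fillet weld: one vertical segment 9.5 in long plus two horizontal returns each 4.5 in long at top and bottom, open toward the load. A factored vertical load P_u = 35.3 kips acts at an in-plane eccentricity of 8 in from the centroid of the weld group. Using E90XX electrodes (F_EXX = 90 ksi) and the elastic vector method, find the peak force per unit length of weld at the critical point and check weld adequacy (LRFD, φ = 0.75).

Total weld length L_w = 18.5 in. Treat welds as unit-width lines.
Centroid: x̄ = 2×4.5×2.25 / 18.5 = 1.095 in from the vertical weld.
Polar moment about centroid: J = I_x + I_y = [9.5³/12 + 2×4.5×4.75²] + [9.5×1.095² + 2(4.5³/12 + 4.5×1.155²)] = 313.1 in³.
Direct shear f_v = P/L_w = 35.3 / 18.5 = 1.908 kip/in (vertical).
Torsion M = P·e = 35.3 × 8 = 282.4 kip·in.
Critical point at (x, y) = (3.405, 4.75) from centroid. f_tx = M·y/J = 4.284 kip/in; f_ty = M·x/J = 3.072 kip/in.
Resultant f_max = √[f_tx² + (f_v + f_ty)²] = √[4.284² + (1.908 + 3.072)²] = 6.569 kip/in.
Capacity per unit length: φr_n = 0.75 × 0.6 × 90 × (0.707 × 0.1875) = 5.369 kip/in.
6.569 > 5.369 → NOT adequate.

f_max ≈ 6.57 kip/in; NOT adequate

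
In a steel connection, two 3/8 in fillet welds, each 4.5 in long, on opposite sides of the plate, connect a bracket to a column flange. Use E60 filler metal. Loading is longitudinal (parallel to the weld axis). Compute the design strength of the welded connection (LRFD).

φR_n ≈ 64.4 kips

E60XX → F_EXX = 60 ksi.
Effective throat t_e = 0.707 × 0.375 = 0.2651 in.
Total length L = 9 in; A_we = 0.2651 × 9 = 2.386 in².
F_nw = 0.6 F_EXX = 0.6 × 60 = 36 ksi.
φR_n = 0.75 × 36 × 2.386 = 64.43 kips.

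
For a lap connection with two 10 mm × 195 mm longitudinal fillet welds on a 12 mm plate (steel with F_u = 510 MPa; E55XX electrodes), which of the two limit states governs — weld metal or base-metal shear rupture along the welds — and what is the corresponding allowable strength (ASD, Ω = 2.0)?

E55XX → F_EXX = 550 MPa.
t_e = 0.707 × 10 = 7.07 mm; L = 390 mm.
Weld metal: R_n/Ω = (1/2.0) × 0.6 × 550 × 7.07 × 390 × 10⁻³ = 455 kN.
Base metal (shear rupture): R_n/Ω = (1/2.0) × 0.6 × 510 × 12 × 390 × 10⁻³ = 716 kN.
Governing: weld metal.

R_n/Ω ≈ 455 kN (weld metal governs)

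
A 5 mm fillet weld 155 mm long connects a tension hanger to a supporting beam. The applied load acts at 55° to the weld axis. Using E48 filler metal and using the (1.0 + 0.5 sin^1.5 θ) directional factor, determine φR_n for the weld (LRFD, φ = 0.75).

φR_n ≈ 162 kN

E48XX → F_EXX = 480 MPa.
t_e = 0.707 × 5 = 3.535 mm; A_we = 3.535 × 155 = 547.9 mm².
Directional factor: 1.0 + 0.5 sin^1.5(55°) = 1.371.
F_nw = 0.6 × 480 × 1.371 = 394.8 MPa.
φR_n = 0.75 × 394.8 × 547.9 × 10⁻³ = 162.2 kN.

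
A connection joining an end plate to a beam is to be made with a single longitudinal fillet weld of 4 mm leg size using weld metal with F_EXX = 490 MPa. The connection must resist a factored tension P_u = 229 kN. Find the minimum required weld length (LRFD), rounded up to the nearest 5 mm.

Throat t_e = 0.707 × 4 = 2.828 mm.
φr_n = 0.75 × 0.6 × 490 × 2.828 × 10⁻³ = 0.6236 kN/mm.
L_req = P_u / φr_n = 229 / 0.6236 = 367.2 mm total.
Round up → use L = 370 mm.

L = 370 mm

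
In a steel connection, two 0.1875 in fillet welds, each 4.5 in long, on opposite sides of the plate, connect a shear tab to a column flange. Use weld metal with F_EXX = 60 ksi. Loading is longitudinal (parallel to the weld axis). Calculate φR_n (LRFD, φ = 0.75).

φR_n ≈ 32.2 kip

Effective throat t_e = 0.707 × 0.1875 = 0.1326 in.
Total length L = 9 in; A_we = 0.1326 × 9 = 1.193 in².
F_nw = 0.6 F_EXX = 0.6 × 60 = 36 ksi.
φR_n = 0.75 × 36 × 1.193 = 32.21 kip.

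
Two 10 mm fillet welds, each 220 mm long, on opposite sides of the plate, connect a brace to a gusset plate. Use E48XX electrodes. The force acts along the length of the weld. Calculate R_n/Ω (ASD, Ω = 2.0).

R_n/Ω ≈ 448 kN

E48XX → F_EXX = 480 MPa.
Effective throat t_e = 0.707 × 10 = 7.07 mm.
Total length L = 440 mm; A_we = 7.07 × 440 = 3111 mm².
F_nw = 0.6 F_EXX = 0.6 × 480 = 288 MPa.
R_n = 288 × 3111 × 10⁻³ = 895.9 kN; R_n/Ω = 895.9/2.0 = 448 kN.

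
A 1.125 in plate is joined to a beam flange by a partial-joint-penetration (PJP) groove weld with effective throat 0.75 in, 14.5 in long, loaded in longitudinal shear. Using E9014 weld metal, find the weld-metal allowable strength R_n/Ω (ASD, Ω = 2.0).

E90XX → F_EXX = 90 ksi.
Effective throat (given) t_e = 0.75 in.
A_we = 0.75 × 14.5 = 10.88 in².
F_nw = 0.6 F_EXX = 54 ksi.
R_n/Ω = (54 × 10.88) / 2.0 = 293.6 kip.

R_n/Ω ≈ 294 kip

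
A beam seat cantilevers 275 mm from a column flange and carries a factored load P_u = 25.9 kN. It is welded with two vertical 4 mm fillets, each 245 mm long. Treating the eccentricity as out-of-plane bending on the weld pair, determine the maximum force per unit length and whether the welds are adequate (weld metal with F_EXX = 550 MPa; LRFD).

L_w = 2 × 245 = 490 mm; section modulus (unit throat) S = 2 × L²/6 = 20010 mm².
Direct shear f_v = P/L_w = 25.9×10³/490 = 52.86 N/mm.
Moment M = P × e = 25.9×10³ × 275 = 7122500 N·mm; bending f_b = M/S = 356 N/mm.
f_max = √(f_v² + f_b²) = √(52.86² + 356²) = 359.9 N/mm.
φr_n = 0.75 × 0.6 × 550 × (0.707 × 4) = 699.9 N/mm → adequate.

f_max ≈ 360 N/mm; adequate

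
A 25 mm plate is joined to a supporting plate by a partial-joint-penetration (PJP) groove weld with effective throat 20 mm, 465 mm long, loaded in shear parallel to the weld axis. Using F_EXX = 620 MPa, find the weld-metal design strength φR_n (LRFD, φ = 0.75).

Effective throat (given) t_e = 20 mm.
A_we = 20 × 465 = 9300 mm².
F_nw = 0.6 F_EXX = 372 MPa.
φR_n = 0.75 × 372 × 9300 × 10⁻³ = 2595 kN.

φR_n ≈ 2590 kN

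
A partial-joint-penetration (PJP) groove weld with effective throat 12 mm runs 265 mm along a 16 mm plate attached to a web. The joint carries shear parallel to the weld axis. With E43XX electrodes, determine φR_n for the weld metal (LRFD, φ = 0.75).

φR_n ≈ 615 kN

E43XX → F_EXX = 430 MPa.
Effective throat (given) t_e = 12 mm.
A_we = 12 × 265 = 3180 mm².
F_nw = 0.6 F_EXX = 258 MPa.
φR_n = 0.75 × 258 × 3180 × 10⁻³ = 615.3 kN.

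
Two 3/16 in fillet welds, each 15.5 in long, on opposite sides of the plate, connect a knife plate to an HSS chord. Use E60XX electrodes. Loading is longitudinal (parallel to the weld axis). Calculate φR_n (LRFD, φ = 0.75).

φR_n ≈ 111 kip

E60XX → F_EXX = 60 ksi.
Effective throat t_e = 0.707 × 0.1875 = 0.1326 in.
Total length L = 31 in; A_we = 0.1326 × 31 = 4.109 in².
F_nw = 0.6 F_EXX = 0.6 × 60 = 36 ksi.
φR_n = 0.75 × 36 × 4.109 = 111 kip.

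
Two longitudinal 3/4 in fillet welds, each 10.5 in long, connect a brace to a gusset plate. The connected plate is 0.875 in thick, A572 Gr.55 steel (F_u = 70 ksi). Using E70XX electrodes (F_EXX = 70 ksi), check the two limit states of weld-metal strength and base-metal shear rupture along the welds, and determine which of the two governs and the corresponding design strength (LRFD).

φR_n ≈ 351 kips (weld metal governs)

t_e = 0.707 × 0.75 = 0.5302 in; L = 21 in.
Weld metal: φR_n = 0.75 × 0.6 × 70 × 0.5302 × 21 = 350.8 kips.
Base metal (shear rupture): φR_n = 0.75 × 0.6 × 70 × 0.875 × 21 = 578.8 kips.
Governing: weld metal.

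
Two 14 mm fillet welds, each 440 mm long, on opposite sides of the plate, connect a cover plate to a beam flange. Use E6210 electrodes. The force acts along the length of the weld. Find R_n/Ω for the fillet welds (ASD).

R_n/Ω ≈ 1620 kN

E62XX → F_EXX = 620 MPa.
Effective throat t_e = 0.707 × 14 = 9.898 mm.
Total length L = 880 mm; A_we = 9.898 × 880 = 8710 mm².
F_nw = 0.6 F_EXX = 0.6 × 620 = 372 MPa.
R_n = 372 × 8710 × 10⁻³ = 3240 kN; R_n/Ω = 3240/2.0 = 1620 kN.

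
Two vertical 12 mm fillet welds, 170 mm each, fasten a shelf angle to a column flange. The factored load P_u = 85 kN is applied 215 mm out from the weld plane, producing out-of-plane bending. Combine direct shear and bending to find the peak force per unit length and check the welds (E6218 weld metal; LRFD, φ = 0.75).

E62XX → F_EXX = 620 MPa.
L_w = 2 × 170 = 340 mm; section modulus (unit throat) S = 2 × L²/6 = 9633 mm².
Direct shear f_v = P/L_w = 85×10³/340 = 250 N/mm.
Moment M = P × e = 85×10³ × 215 = 18275000 N·mm; bending f_b = M/S = 1897 N/mm.
f_max = √(f_v² + f_b²) = √(250² + 1897²) = 1913 N/mm.
φr_n = 0.75 × 0.6 × 620 × (0.707 × 12) = 2367 N/mm → adequate.

f_max ≈ 1910 N/mm; adequate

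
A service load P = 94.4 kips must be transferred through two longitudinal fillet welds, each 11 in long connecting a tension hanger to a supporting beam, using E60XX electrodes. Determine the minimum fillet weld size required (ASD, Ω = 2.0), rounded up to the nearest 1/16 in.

E60XX → F_EXX = 60 ksi.
Total weld length L = 22 in.
Required throat t_e = P × Ω / (0.6 F_EXX × L) = 94.4 × 2.0 / (0.6 × 60 × 22) = 0.2384 in.
Required leg w = t_e / 0.707 = 0.3372 in → use 3/8 in.

w = 3/8 in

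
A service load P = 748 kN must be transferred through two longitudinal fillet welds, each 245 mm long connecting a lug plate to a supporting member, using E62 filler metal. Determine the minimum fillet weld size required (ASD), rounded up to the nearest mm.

w = 12 mm

E62XX → F_EXX = 620 MPa.
Total weld length L = 490 mm.
Required throat t_e = P × Ω / (0.6 F_EXX × L) = 748 × 2.0 / (0.6 × 620 × 490 × 10⁻³) = 8.207 mm.
Required leg w = t_e / 0.707 = 11.61 mm → use 12 mm.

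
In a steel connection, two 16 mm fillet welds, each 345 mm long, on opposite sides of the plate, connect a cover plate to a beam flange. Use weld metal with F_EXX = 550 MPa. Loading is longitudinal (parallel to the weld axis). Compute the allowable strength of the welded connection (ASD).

Effective throat t_e = 0.707 × 16 = 11.31 mm.
Total length L = 690 mm; A_we = 11.31 × 690 = 7805 mm².
F_nw = 0.6 F_EXX = 0.6 × 550 = 330 MPa.
R_n = 330 × 7805 × 10⁻³ = 2576 kN; R_n/Ω = 2576/2.0 = 1288 kN.

R_n/Ω ≈ 1290 kN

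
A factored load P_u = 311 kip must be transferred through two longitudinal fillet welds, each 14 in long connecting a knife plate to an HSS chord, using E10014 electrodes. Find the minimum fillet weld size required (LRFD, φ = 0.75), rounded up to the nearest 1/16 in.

E100XX → F_EXX = 100 ksi.
Total weld length L = 28 in.
Required throat t_e = P_u / (φ × 0.6 F_EXX × L) = 311 / (0.75 × 0.6 × 100 × 28) = 0.2468 in.
Required leg w = t_e / 0.707 = 0.3491 in → use 3/8 in.

w = 3/8 in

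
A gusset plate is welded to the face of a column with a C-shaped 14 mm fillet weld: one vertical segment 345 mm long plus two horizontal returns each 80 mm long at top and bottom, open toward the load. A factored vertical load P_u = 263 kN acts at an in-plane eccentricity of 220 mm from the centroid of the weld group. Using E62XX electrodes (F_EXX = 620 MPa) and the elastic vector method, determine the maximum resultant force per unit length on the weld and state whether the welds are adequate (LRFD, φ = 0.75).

Total weld length L_w = 505 mm. Treat welds as unit-width lines.
Centroid: x̄ = 2×80×40 / 505 = 12.67 mm from the vertical weld.
Polar moment about centroid: J = I_x + I_y = [345³/12 + 2×80×172.5²] + [345×12.67² + 2(80³/12 + 80×27.33²)] = 8443000 mm³.
Direct shear f_v = P/L_w = 263×10³ / 505 = 520.8 N/mm (vertical).
Torsion M = P·e = 263×10³ × 220 = 57860000 N·mm.
Critical point at (x, y) = (67.33, 172.5) from centroid. f_tx = M·y/J = 1182 N/mm; f_ty = M·x/J = 461.4 N/mm.
Resultant f_max = √[f_tx² + (f_v + f_ty)²] = √[1182² + (520.8 + 461.4)²] = 1537 N/mm.
Capacity per unit length: φr_n = 0.75 × 0.6 × 620 × (0.707 × 14) = 2762 N/mm.
1537 ≤ 2762 → adequate.

f_max ≈ 1540 N/mm; adequate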